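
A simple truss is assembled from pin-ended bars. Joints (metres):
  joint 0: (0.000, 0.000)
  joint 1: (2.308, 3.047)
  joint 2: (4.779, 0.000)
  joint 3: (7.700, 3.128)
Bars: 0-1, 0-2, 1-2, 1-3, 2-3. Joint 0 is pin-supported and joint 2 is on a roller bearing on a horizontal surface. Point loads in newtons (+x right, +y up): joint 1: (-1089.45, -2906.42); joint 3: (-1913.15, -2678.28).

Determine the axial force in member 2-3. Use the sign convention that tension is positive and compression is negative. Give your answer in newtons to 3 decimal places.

N=4 nodes, M=5 members, R=3 reactions → 2N=8, M+R=8
member 0 (0-1): L=3.8224, (cx,cy)=(0.6038,0.7971)
member 1 (0-2): L=4.7790, (cx,cy)=(1.0000,0.0000)
member 2 (1-2): L=3.9230, (cx,cy)=(0.6299,-0.7767)
member 3 (1-3): L=5.3926, (cx,cy)=(0.9999,0.0150)
member 4 (2-3): L=4.2798, (cx,cy)=(0.6825,0.7309)
solve A·x = −loads:
  F[0-1] = -2273.8906 N (compression)
  F[0-2] = -1629.6197 N (compression)
  F[1-2] = -1396.7674 N (compression)
  F[1-3] = +596.3225 N (tension)
  F[2-3] = -3676.7320 N (compression)
  Rx@0 = +3002.6000 N
  Ry@0 = +1812.5958 N
  Ry@2 = +3772.1042 N

-3676.732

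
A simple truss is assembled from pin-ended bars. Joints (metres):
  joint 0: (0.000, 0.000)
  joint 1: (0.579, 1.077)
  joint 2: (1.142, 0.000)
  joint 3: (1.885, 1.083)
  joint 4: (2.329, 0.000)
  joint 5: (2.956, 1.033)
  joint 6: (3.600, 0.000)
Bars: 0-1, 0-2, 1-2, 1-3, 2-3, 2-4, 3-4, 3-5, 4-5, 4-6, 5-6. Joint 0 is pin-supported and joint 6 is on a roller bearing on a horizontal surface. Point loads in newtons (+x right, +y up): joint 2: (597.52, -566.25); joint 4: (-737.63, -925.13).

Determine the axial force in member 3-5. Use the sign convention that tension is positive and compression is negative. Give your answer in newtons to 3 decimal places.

-932.046

N=7 nodes, M=11 members, R=3 reactions → 2N=14, M+R=14
member 0 (0-1): L=1.2228, (cx,cy)=(0.4735,0.8808)
member 1 (0-2): L=1.1420, (cx,cy)=(1.0000,0.0000)
member 2 (1-2): L=1.2153, (cx,cy)=(0.4633,-0.8862)
member 3 (1-3): L=1.3060, (cx,cy)=(1.0000,0.0046)
member 4 (2-3): L=1.3134, (cx,cy)=(0.5657,0.8246)
member 5 (2-4): L=1.1870, (cx,cy)=(1.0000,0.0000)
member 6 (3-4): L=1.1705, (cx,cy)=(0.3793,-0.9253)
member 7 (3-5): L=1.0722, (cx,cy)=(0.9989,-0.0466)
member 8 (4-5): L=1.2084, (cx,cy)=(0.5189,0.8549)
member 9 (4-6): L=1.2710, (cx,cy)=(1.0000,0.0000)
member 10 (5-6): L=1.2173, (cx,cy)=(0.5290,-0.8486)
solve A·x = −loads:
  F[0-1] = -809.7826 N (compression)
  F[0-2] = +243.3338 N (tension)
  F[1-2] = +800.9081 N (tension)
  F[1-3] = -754.4876 N (compression)
  F[2-3] = -174.0596 N (compression)
  F[2-4] = +115.3187 N (tension)
  F[3-4] = +205.8455 N (tension)
  F[3-5] = -932.0464 N (compression)
  F[4-5] = +859.4100 N (tension)
  F[4-6] = +485.1102 N (tension)
  F[5-6] = -916.9655 N (compression)
  Rx@0 = +140.1100 N
  Ry@0 = +713.2452 N
  Ry@6 = +778.1348 N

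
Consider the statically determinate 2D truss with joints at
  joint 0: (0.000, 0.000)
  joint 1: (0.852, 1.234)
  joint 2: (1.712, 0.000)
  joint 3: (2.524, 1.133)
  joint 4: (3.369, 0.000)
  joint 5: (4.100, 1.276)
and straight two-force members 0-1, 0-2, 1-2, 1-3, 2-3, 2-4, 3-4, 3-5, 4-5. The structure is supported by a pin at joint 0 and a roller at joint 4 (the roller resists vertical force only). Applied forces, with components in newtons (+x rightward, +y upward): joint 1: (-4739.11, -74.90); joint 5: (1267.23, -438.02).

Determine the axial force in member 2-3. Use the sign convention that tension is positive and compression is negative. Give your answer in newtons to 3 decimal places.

N=6 nodes, M=9 members, R=3 reactions → 2N=12, M+R=12
member 0 (0-1): L=1.4996, (cx,cy)=(0.5682,0.8229)
member 1 (0-2): L=1.7120, (cx,cy)=(1.0000,0.0000)
member 2 (1-2): L=1.5041, (cx,cy)=(0.5718,-0.8204)
member 3 (1-3): L=1.6750, (cx,cy)=(0.9982,-0.0603)
member 4 (2-3): L=1.3939, (cx,cy)=(0.5825,0.8128)
member 5 (2-4): L=1.6570, (cx,cy)=(1.0000,0.0000)
member 6 (3-4): L=1.4134, (cx,cy)=(0.5978,-0.8016)
member 7 (3-5): L=1.5825, (cx,cy)=(0.9959,0.0904)
member 8 (4-5): L=1.4706, (cx,cy)=(0.4971,0.8677)
solve A·x = −loads:
  F[0-1] = -1478.6547 N (compression)
  F[0-2] = -2631.7539 N (compression)
  F[1-2] = +1153.3302 N (tension)
  F[1-3] = +3245.4546 N (tension)
  F[2-3] = -1164.1221 N (compression)
  F[2-4] = -1294.1871 N (compression)
  F[3-4] = +1605.7775 N (tension)
  F[3-5] = +1607.9865 N (tension)
  F[4-5] = -672.2673 N (compression)
  Rx@0 = +3471.8800 N
  Ry@0 = +1216.8023 N
  Ry@4 = -703.8823 N

-1164.122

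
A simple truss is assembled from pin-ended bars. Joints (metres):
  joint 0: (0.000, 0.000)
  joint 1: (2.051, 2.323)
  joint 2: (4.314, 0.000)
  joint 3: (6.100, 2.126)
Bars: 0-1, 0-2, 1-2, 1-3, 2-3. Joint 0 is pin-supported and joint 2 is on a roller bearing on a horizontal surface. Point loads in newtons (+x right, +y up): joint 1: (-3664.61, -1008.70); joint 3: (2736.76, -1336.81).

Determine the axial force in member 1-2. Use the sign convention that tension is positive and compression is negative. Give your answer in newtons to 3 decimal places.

N=4 nodes, M=5 members, R=3 reactions → 2N=8, M+R=8
member 0 (0-1): L=3.0989, (cx,cy)=(0.6619,0.7496)
member 1 (0-2): L=4.3140, (cx,cy)=(1.0000,0.0000)
member 2 (1-2): L=3.2431, (cx,cy)=(0.6978,-0.7163)
member 3 (1-3): L=4.0538, (cx,cy)=(0.9988,-0.0486)
member 4 (2-3): L=2.7766, (cx,cy)=(0.6432,0.7657)
solve A·x = −loads:
  F[0-1] = -800.7908 N (compression)
  F[0-2] = -397.8415 N (compression)
  F[1-2] = -822.0365 N (compression)
  F[1-3] = +3712.6016 N (tension)
  F[2-3] = -1510.2861 N (compression)
  Rx@0 = +927.8500 N
  Ry@0 = +600.2973 N
  Ry@2 = +1745.2127 N

-822.037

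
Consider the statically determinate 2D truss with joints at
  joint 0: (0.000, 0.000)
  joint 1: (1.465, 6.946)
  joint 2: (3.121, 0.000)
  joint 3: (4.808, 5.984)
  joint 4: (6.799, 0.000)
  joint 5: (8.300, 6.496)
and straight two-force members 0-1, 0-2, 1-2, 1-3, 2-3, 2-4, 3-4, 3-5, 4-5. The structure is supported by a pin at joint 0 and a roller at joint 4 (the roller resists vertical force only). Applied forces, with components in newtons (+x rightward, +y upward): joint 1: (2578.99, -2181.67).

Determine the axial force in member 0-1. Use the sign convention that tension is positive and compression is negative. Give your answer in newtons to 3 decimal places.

943.480

N=6 nodes, M=9 members, R=3 reactions → 2N=12, M+R=12
member 0 (0-1): L=7.0988, (cx,cy)=(0.2064,0.9785)
member 1 (0-2): L=3.1210, (cx,cy)=(1.0000,0.0000)
member 2 (1-2): L=7.1407, (cx,cy)=(0.2319,-0.9727)
member 3 (1-3): L=3.4787, (cx,cy)=(0.9610,-0.2765)
member 4 (2-3): L=6.2173, (cx,cy)=(0.2713,0.9625)
member 5 (2-4): L=3.6780, (cx,cy)=(1.0000,0.0000)
member 6 (3-4): L=6.3065, (cx,cy)=(0.3157,-0.9489)
member 7 (3-5): L=3.5293, (cx,cy)=(0.9894,0.1451)
member 8 (4-5): L=6.6672, (cx,cy)=(0.2251,0.9743)
solve A·x = −loads:
  F[0-1] = +943.4804 N (tension)
  F[0-2] = +2384.2815 N (tension)
  F[1-2] = -2669.6729 N (compression)
  F[1-3] = -1836.7874 N (compression)
  F[2-3] = +2698.1147 N (tension)
  F[2-4] = +1033.0444 N (tension)
  F[3-4] = -3272.1882 N (compression)
  F[3-5] = -0.0000 N (compression)
  F[4-5] = +0.0000 N (tension)
  Rx@0 = -2578.9900 N
  Ry@0 = -923.1706 N
  Ry@4 = +3104.8406 N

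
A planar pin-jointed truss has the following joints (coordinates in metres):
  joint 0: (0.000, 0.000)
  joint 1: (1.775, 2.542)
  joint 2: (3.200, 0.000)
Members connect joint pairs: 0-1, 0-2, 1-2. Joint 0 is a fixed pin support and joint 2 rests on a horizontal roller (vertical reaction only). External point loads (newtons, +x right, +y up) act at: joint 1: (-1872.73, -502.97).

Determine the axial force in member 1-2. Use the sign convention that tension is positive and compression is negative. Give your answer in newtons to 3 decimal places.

N=3 nodes, M=3 members, R=3 reactions → 2N=6, M+R=6
member 0 (0-1): L=3.1004, (cx,cy)=(0.5725,0.8199)
member 1 (0-2): L=3.2000, (cx,cy)=(1.0000,0.0000)
member 2 (1-2): L=2.9142, (cx,cy)=(0.4890,-0.8723)
solve A·x = −loads:
  F[0-1] = -2087.6115 N (compression)
  F[0-2] = -677.5526 N (compression)
  F[1-2] = +1385.6166 N (tension)
  Rx@0 = +1872.7300 N
  Ry@0 = +1711.6287 N
  Ry@2 = -1208.6587 N

1385.617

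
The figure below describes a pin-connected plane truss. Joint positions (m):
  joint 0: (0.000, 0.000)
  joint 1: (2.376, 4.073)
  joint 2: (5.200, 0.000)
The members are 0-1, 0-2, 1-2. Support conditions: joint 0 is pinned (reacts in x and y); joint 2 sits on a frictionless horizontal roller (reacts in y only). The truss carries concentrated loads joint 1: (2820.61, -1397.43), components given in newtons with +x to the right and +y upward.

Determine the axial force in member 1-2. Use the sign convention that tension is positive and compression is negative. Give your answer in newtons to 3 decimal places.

N=3 nodes, M=3 members, R=3 reactions → 2N=6, M+R=6
member 0 (0-1): L=4.7154, (cx,cy)=(0.5039,0.8638)
member 1 (0-2): L=5.2000, (cx,cy)=(1.0000,0.0000)
member 2 (1-2): L=4.9562, (cx,cy)=(0.5698,-0.8218)
solve A·x = −loads:
  F[0-1] = +1679.1310 N (tension)
  F[0-2] = +1974.5224 N (tension)
  F[1-2] = -3465.3700 N (compression)
  Rx@0 = -2820.6100 N
  Ry@0 = -1450.3850 N
  Ry@2 = +2847.8150 N

-3465.370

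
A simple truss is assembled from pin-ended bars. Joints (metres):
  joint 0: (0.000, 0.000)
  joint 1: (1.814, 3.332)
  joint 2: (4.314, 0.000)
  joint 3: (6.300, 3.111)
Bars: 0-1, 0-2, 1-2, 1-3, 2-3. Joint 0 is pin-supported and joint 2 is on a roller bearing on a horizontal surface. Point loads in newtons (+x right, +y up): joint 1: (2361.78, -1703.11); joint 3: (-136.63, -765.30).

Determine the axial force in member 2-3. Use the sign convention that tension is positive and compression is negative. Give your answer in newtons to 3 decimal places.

N=4 nodes, M=5 members, R=3 reactions → 2N=8, M+R=8
member 0 (0-1): L=3.7938, (cx,cy)=(0.4782,0.8783)
member 1 (0-2): L=4.3140, (cx,cy)=(1.0000,0.0000)
member 2 (1-2): L=4.1656, (cx,cy)=(0.6002,-0.7999)
member 3 (1-3): L=4.4914, (cx,cy)=(0.9988,-0.0492)
member 4 (2-3): L=3.6909, (cx,cy)=(0.5381,0.8429)
solve A·x = −loads:
  F[0-1] = +1242.1854 N (tension)
  F[0-2] = +1631.1988 N (tension)
  F[1-2] = -3514.1347 N (compression)
  F[1-3] = +341.6057 N (tension)
  F[2-3] = -888.0051 N (compression)
  Rx@0 = -2225.1500 N
  Ry@0 = -1090.9842 N
  Ry@2 = +3559.3942 N

-888.005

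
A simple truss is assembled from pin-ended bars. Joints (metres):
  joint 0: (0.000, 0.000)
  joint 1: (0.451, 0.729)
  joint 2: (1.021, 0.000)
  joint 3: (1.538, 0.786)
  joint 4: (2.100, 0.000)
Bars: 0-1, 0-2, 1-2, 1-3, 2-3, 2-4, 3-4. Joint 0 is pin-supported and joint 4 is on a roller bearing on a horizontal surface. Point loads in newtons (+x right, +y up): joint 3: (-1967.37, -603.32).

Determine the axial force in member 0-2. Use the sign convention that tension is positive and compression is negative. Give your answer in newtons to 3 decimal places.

N=5 nodes, M=7 members, R=3 reactions → 2N=10, M+R=10
member 0 (0-1): L=0.8572, (cx,cy)=(0.5261,0.8504)
member 1 (0-2): L=1.0210, (cx,cy)=(1.0000,0.0000)
member 2 (1-2): L=0.9254, (cx,cy)=(0.6160,-0.7878)
member 3 (1-3): L=1.0885, (cx,cy)=(0.9986,0.0524)
member 4 (2-3): L=0.9408, (cx,cy)=(0.5495,0.8355)
member 5 (2-4): L=1.0790, (cx,cy)=(1.0000,0.0000)
member 6 (3-4): L=0.9663, (cx,cy)=(0.5816,-0.8135)
solve A·x = −loads:
  F[0-1] = -1055.7424 N (compression)
  F[0-2] = -1411.9295 N (compression)
  F[1-2] = +1059.2799 N (tension)
  F[1-3] = -1209.5725 N (compression)
  F[2-3] = -998.8145 N (compression)
  F[2-4] = -210.5701 N (compression)
  F[3-4] = +362.0346 N (tension)
  Rx@0 = +1967.3700 N
  Ry@0 = +897.8184 N
  Ry@4 = -294.4984 N

-1411.930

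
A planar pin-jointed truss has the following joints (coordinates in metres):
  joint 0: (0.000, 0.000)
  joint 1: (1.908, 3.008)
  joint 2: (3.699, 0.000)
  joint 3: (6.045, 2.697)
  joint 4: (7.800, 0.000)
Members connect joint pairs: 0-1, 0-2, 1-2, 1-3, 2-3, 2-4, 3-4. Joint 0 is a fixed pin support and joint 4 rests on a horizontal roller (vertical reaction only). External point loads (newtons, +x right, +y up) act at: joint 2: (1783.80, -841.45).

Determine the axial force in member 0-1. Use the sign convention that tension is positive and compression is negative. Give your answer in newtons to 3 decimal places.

-523.903

N=5 nodes, M=7 members, R=3 reactions → 2N=10, M+R=10
member 0 (0-1): L=3.5621, (cx,cy)=(0.5356,0.8444)
member 1 (0-2): L=3.6990, (cx,cy)=(1.0000,0.0000)
member 2 (1-2): L=3.5008, (cx,cy)=(0.5116,-0.8592)
member 3 (1-3): L=4.1487, (cx,cy)=(0.9972,-0.0750)
member 4 (2-3): L=3.5746, (cx,cy)=(0.6563,0.7545)
member 5 (2-4): L=4.1010, (cx,cy)=(1.0000,0.0000)
member 6 (3-4): L=3.2177, (cx,cy)=(0.5454,-0.8382)
solve A·x = −loads:
  F[0-1] = -523.9035 N (compression)
  F[0-2] = +2064.4235 N (tension)
  F[1-2] = +564.7205 N (tension)
  F[1-3] = -571.1383 N (compression)
  F[2-3] = +472.1381 N (tension)
  F[2-4] = +259.6655 N (tension)
  F[3-4] = -476.0885 N (compression)
  Rx@0 = -1783.8000 N
  Ry@0 = +442.4085 N
  Ry@4 = +399.0415 N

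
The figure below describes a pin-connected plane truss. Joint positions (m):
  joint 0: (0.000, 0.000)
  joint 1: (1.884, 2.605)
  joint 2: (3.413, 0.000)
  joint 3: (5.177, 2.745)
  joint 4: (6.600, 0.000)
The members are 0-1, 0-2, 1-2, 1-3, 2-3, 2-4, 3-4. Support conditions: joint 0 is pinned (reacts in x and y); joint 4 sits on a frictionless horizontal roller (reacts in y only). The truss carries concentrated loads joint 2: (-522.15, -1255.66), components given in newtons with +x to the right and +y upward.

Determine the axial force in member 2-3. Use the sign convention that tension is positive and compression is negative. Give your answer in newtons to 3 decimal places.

811.013

N=5 nodes, M=7 members, R=3 reactions → 2N=10, M+R=10
member 0 (0-1): L=3.2149, (cx,cy)=(0.5860,0.8103)
member 1 (0-2): L=3.4130, (cx,cy)=(1.0000,0.0000)
member 2 (1-2): L=3.0206, (cx,cy)=(0.5062,-0.8624)
member 3 (1-3): L=3.2960, (cx,cy)=(0.9991,0.0425)
member 4 (2-3): L=3.2629, (cx,cy)=(0.5406,0.8413)
member 5 (2-4): L=3.1870, (cx,cy)=(1.0000,0.0000)
member 6 (3-4): L=3.0919, (cx,cy)=(0.4602,-0.8878)
solve A·x = −loads:
  F[0-1] = -748.2863 N (compression)
  F[0-2] = -83.6361 N (compression)
  F[1-2] = +664.8514 N (tension)
  F[1-3] = -775.7586 N (compression)
  F[2-3] = +811.0133 N (tension)
  F[2-4] = +336.6100 N (tension)
  F[3-4] = -731.3916 N (compression)
  Rx@0 = +522.1500 N
  Ry@0 = +606.3316 N
  Ry@4 = +649.3284 N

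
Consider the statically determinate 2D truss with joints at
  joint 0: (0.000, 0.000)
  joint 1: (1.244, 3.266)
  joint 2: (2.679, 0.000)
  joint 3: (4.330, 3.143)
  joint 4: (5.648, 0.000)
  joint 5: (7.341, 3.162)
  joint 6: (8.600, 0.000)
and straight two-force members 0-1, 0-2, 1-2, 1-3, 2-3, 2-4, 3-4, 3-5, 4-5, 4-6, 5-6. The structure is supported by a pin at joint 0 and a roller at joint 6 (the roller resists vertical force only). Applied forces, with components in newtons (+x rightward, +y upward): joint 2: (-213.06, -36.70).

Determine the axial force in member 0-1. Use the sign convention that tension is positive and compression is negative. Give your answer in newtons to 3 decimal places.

N=7 nodes, M=11 members, R=3 reactions → 2N=14, M+R=14
member 0 (0-1): L=3.4949, (cx,cy)=(0.3559,0.9345)
member 1 (0-2): L=2.6790, (cx,cy)=(1.0000,0.0000)
member 2 (1-2): L=3.5673, (cx,cy)=(0.4023,-0.9155)
member 3 (1-3): L=3.0885, (cx,cy)=(0.9992,-0.0398)
member 4 (2-3): L=3.5502, (cx,cy)=(0.4650,0.8853)
member 5 (2-4): L=2.9690, (cx,cy)=(1.0000,0.0000)
member 6 (3-4): L=3.4082, (cx,cy)=(0.3867,-0.9222)
member 7 (3-5): L=3.0111, (cx,cy)=(1.0000,0.0063)
member 8 (4-5): L=3.5867, (cx,cy)=(0.4720,0.8816)
member 9 (4-6): L=2.9520, (cx,cy)=(1.0000,0.0000)
member 10 (5-6): L=3.4034, (cx,cy)=(0.3699,-0.9291)
solve A·x = −loads:
  F[0-1] = -27.0384 N (compression)
  F[0-2] = -203.4358 N (compression)
  F[1-2] = +28.5173 N (tension)
  F[1-3] = -21.1124 N (compression)
  F[2-3] = +11.9640 N (tension)
  F[2-4] = +15.5319 N (tension)
  F[3-4] = -12.4703 N (compression)
  F[3-5] = -10.7096 N (compression)
  F[4-5] = +13.0447 N (tension)
  F[4-6] = +4.5520 N (tension)
  F[5-6] = -12.3054 N (compression)
  Rx@0 = +213.0600 N
  Ry@0 = +25.2675 N
  Ry@6 = +11.4325 N

-27.038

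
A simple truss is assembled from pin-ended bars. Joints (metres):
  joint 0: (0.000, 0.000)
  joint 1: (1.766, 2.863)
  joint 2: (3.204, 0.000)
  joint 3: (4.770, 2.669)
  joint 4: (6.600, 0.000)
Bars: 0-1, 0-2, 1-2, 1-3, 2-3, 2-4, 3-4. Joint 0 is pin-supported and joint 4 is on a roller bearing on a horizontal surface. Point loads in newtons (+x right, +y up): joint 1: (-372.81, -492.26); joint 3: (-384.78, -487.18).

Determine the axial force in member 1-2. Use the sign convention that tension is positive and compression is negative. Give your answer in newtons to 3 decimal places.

380.506

N=5 nodes, M=7 members, R=3 reactions → 2N=10, M+R=10
member 0 (0-1): L=3.3639, (cx,cy)=(0.5250,0.8511)
member 1 (0-2): L=3.2040, (cx,cy)=(1.0000,0.0000)
member 2 (1-2): L=3.2038, (cx,cy)=(0.4488,-0.8936)
member 3 (1-3): L=3.0103, (cx,cy)=(0.9979,-0.0644)
member 4 (2-3): L=3.0945, (cx,cy)=(0.5061,0.8625)
member 5 (2-4): L=3.3960, (cx,cy)=(1.0000,0.0000)
member 6 (3-4): L=3.2361, (cx,cy)=(0.5655,-0.8248)
solve A·x = −loads:
  F[0-1] = -955.1659 N (compression)
  F[0-2] = -256.1348 N (compression)
  F[1-2] = +380.5058 N (tension)
  F[1-3] = -300.0536 N (compression)
  F[2-3] = -394.2330 N (compression)
  F[2-4] = +114.1552 N (tension)
  F[3-4] = -201.8687 N (compression)
  Rx@0 = +757.5900 N
  Ry@0 = +812.9480 N
  Ry@4 = +166.4920 N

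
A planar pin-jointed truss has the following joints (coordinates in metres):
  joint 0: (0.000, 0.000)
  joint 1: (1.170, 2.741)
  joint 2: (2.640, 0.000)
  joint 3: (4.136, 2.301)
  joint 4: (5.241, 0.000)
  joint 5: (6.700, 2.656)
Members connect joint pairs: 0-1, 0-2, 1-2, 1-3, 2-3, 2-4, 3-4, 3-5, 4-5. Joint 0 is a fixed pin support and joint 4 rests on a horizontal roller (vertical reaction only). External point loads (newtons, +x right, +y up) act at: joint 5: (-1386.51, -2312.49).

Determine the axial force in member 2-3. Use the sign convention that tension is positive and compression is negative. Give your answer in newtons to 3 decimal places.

-81.147

N=6 nodes, M=9 members, R=3 reactions → 2N=12, M+R=12
member 0 (0-1): L=2.9803, (cx,cy)=(0.3926,0.9197)
member 1 (0-2): L=2.6400, (cx,cy)=(1.0000,0.0000)
member 2 (1-2): L=3.1103, (cx,cy)=(0.4726,-0.8813)
member 3 (1-3): L=2.9985, (cx,cy)=(0.9892,-0.1467)
member 4 (2-3): L=2.7446, (cx,cy)=(0.5451,0.8384)
member 5 (2-4): L=2.6010, (cx,cy)=(1.0000,0.0000)
member 6 (3-4): L=2.5526, (cx,cy)=(0.4329,-0.9014)
member 7 (3-5): L=2.5885, (cx,cy)=(0.9906,0.1371)
member 8 (4-5): L=3.0303, (cx,cy)=(0.4815,0.8765)
solve A·x = −loads:
  F[0-1] = -64.0317 N (compression)
  F[0-2] = -1361.3723 N (compression)
  F[1-2] = +77.1990 N (tension)
  F[1-3] = -62.2981 N (compression)
  F[2-3] = -81.1473 N (compression)
  F[2-4] = -1280.6547 N (compression)
  F[3-4] = +46.0117 N (tension)
  F[3-5] = -126.9734 N (compression)
  F[4-5] = -2618.5549 N (compression)
  Rx@0 = +1386.5100 N
  Ry@0 = +58.8910 N
  Ry@4 = +2253.5990 N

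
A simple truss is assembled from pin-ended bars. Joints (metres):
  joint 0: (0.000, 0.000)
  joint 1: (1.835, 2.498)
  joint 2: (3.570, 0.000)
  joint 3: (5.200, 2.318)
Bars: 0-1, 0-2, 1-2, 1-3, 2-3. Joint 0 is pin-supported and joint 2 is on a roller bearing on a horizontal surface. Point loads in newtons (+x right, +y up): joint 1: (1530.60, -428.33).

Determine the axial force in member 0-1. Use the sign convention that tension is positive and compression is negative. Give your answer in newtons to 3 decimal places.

1070.606

N=4 nodes, M=5 members, R=3 reactions → 2N=8, M+R=8
member 0 (0-1): L=3.0996, (cx,cy)=(0.5920,0.8059)
member 1 (0-2): L=3.5700, (cx,cy)=(1.0000,0.0000)
member 2 (1-2): L=3.0414, (cx,cy)=(0.5705,-0.8213)
member 3 (1-3): L=3.3698, (cx,cy)=(0.9986,-0.0534)
member 4 (2-3): L=2.8337, (cx,cy)=(0.5752,0.8180)
solve A·x = −loads:
  F[0-1] = +1070.6056 N (tension)
  F[0-2] = +896.7792 N (tension)
  F[1-2] = -1572.0353 N (compression)
  F[1-3] = -0.0000 N (tension)
  F[2-3] = +0.0000 N (tension)
  Rx@0 = -1530.6000 N
  Ry@0 = -862.8253 N
  Ry@2 = +1291.1553 N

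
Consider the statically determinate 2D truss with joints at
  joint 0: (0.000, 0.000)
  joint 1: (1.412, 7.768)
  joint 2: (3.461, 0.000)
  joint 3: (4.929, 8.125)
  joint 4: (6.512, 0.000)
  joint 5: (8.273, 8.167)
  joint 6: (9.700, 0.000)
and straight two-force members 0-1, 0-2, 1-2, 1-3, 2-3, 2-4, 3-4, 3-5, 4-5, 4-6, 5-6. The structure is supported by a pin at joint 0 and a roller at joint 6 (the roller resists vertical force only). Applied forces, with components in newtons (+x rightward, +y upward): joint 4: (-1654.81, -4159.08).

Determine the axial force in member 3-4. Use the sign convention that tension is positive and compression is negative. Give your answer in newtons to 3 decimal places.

N=7 nodes, M=11 members, R=3 reactions → 2N=14, M+R=14
member 0 (0-1): L=7.8953, (cx,cy)=(0.1788,0.9839)
member 1 (0-2): L=3.4610, (cx,cy)=(1.0000,0.0000)
member 2 (1-2): L=8.0337, (cx,cy)=(0.2551,-0.9669)
member 3 (1-3): L=3.5351, (cx,cy)=(0.9949,0.1010)
member 4 (2-3): L=8.2566, (cx,cy)=(0.1778,0.9841)
member 5 (2-4): L=3.0510, (cx,cy)=(1.0000,0.0000)
member 6 (3-4): L=8.2778, (cx,cy)=(0.1912,-0.9815)
member 7 (3-5): L=3.3443, (cx,cy)=(0.9999,0.0126)
member 8 (4-5): L=8.3547, (cx,cy)=(0.2108,0.9775)
member 9 (4-6): L=3.1880, (cx,cy)=(1.0000,0.0000)
member 10 (5-6): L=8.2907, (cx,cy)=(0.1721,-0.9851)
solve A·x = −loads:
  F[0-1] = -1389.3210 N (compression)
  F[0-2] = -1406.3426 N (compression)
  F[1-2] = +1351.4083 N (tension)
  F[1-3] = -596.1931 N (compression)
  F[2-3] = -1327.8710 N (compression)
  F[2-4] = -825.5718 N (compression)
  F[3-4] = +1378.6398 N (tension)
  F[3-5] = -1092.9686 N (compression)
  F[4-5] = +2870.3709 N (tension)
  F[4-6] = +487.8669 N (tension)
  F[5-6] = -2834.4591 N (compression)
  Rx@0 = +1654.8100 N
  Ry@0 = +1366.9224 N
  Ry@6 = +2792.1576 N

1378.640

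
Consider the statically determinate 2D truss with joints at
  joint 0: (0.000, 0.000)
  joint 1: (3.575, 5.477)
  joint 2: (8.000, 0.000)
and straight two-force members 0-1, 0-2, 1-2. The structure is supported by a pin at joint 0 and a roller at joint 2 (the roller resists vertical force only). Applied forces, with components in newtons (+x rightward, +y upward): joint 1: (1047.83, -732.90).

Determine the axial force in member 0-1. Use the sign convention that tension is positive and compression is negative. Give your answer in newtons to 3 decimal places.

N=3 nodes, M=3 members, R=3 reactions → 2N=6, M+R=6
member 0 (0-1): L=6.5405, (cx,cy)=(0.5466,0.8374)
member 1 (0-2): L=8.0000, (cx,cy)=(1.0000,0.0000)
member 2 (1-2): L=7.0412, (cx,cy)=(0.6284,-0.7779)
solve A·x = −loads:
  F[0-1] = +372.5653 N (tension)
  F[0-2] = +844.1880 N (tension)
  F[1-2] = -1343.2939 N (compression)
  Rx@0 = -1047.8300 N
  Ry@0 = -311.9853 N
  Ry@2 = +1044.8853 N

372.565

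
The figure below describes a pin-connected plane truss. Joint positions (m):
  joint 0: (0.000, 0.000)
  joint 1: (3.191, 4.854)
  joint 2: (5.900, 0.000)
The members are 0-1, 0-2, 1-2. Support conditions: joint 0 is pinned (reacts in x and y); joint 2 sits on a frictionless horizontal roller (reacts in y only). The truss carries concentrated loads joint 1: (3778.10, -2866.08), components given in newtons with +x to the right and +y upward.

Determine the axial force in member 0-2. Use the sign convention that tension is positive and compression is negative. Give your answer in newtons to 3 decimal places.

N=3 nodes, M=3 members, R=3 reactions → 2N=6, M+R=6
member 0 (0-1): L=5.8089, (cx,cy)=(0.5493,0.8356)
member 1 (0-2): L=5.9000, (cx,cy)=(1.0000,0.0000)
member 2 (1-2): L=5.5588, (cx,cy)=(0.4873,-0.8732)
solve A·x = −loads:
  F[0-1] = +2144.9279 N (tension)
  F[0-2] = +2599.8362 N (tension)
  F[1-2] = -5334.7762 N (compression)
  Rx@0 = -3778.1000 N
  Ry@0 = -1792.3198 N
  Ry@2 = +4658.3998 N

2599.836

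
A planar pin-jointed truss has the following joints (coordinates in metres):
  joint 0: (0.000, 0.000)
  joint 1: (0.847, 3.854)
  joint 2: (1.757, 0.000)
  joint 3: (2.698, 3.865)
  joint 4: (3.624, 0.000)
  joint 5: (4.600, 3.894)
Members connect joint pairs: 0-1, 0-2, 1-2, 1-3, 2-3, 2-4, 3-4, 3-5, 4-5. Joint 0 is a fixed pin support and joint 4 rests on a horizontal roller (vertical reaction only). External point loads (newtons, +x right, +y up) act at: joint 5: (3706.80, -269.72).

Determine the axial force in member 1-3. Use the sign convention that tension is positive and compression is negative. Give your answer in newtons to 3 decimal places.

1846.353

N=6 nodes, M=9 members, R=3 reactions → 2N=12, M+R=12
member 0 (0-1): L=3.9460, (cx,cy)=(0.2146,0.9767)
member 1 (0-2): L=1.7570, (cx,cy)=(1.0000,0.0000)
member 2 (1-2): L=3.9600, (cx,cy)=(0.2298,-0.9732)
member 3 (1-3): L=1.8510, (cx,cy)=(1.0000,0.0059)
member 4 (2-3): L=3.9779, (cx,cy)=(0.2366,0.9716)
member 5 (2-4): L=1.8670, (cx,cy)=(1.0000,0.0000)
member 6 (3-4): L=3.9744, (cx,cy)=(0.2330,-0.9725)
member 7 (3-5): L=1.9022, (cx,cy)=(0.9999,0.0152)
member 8 (4-5): L=4.0145, (cx,cy)=(0.2431,0.9700)
solve A·x = −loads:
  F[0-1] = +4152.3959 N (tension)
  F[0-2] = +2815.4921 N (tension)
  F[1-2] = -4155.8554 N (compression)
  F[1-3] = +1846.3533 N (tension)
  F[2-3] = +4162.7862 N (tension)
  F[2-4] = +875.7438 N (tension)
  F[3-4] = -4110.9792 N (compression)
  F[3-5] = +3789.3230 N (tension)
  F[4-5] = -337.6195 N (compression)
  Rx@0 = -3706.8000 N
  Ry@0 = -4055.6087 N
  Ry@4 = +4325.3287 N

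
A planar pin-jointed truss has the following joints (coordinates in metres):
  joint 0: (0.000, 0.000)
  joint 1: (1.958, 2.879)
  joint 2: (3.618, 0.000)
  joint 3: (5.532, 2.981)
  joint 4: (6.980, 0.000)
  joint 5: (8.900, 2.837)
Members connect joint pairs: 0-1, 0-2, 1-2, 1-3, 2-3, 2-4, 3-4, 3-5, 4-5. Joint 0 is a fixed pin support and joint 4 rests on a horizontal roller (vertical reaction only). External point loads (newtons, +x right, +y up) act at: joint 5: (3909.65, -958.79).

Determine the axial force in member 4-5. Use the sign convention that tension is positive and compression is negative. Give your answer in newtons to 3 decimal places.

N=6 nodes, M=9 members, R=3 reactions → 2N=12, M+R=12
member 0 (0-1): L=3.4817, (cx,cy)=(0.5624,0.8269)
member 1 (0-2): L=3.6180, (cx,cy)=(1.0000,0.0000)
member 2 (1-2): L=3.3233, (cx,cy)=(0.4995,-0.8663)
member 3 (1-3): L=3.5755, (cx,cy)=(0.9996,0.0285)
member 4 (2-3): L=3.5426, (cx,cy)=(0.5403,0.8415)
member 5 (2-4): L=3.3620, (cx,cy)=(1.0000,0.0000)
member 6 (3-4): L=3.3141, (cx,cy)=(0.4369,-0.8995)
member 7 (3-5): L=3.3711, (cx,cy)=(0.9991,-0.0427)
member 8 (4-5): L=3.4256, (cx,cy)=(0.5605,0.8282)
solve A·x = −loads:
  F[0-1] = +2240.6891 N (tension)
  F[0-2] = +2649.5648 N (tension)
  F[1-2] = -2063.2621 N (compression)
  F[1-3] = +2291.6283 N (tension)
  F[2-3] = +2124.1433 N (tension)
  F[2-4] = +471.3080 N (tension)
  F[3-4] = -2270.4019 N (compression)
  F[3-5] = +4434.3846 N (tension)
  F[4-5] = -929.0018 N (compression)
  Rx@0 = -3909.6500 N
  Ry@0 = -1852.8014 N
  Ry@4 = +2811.5914 N

-929.002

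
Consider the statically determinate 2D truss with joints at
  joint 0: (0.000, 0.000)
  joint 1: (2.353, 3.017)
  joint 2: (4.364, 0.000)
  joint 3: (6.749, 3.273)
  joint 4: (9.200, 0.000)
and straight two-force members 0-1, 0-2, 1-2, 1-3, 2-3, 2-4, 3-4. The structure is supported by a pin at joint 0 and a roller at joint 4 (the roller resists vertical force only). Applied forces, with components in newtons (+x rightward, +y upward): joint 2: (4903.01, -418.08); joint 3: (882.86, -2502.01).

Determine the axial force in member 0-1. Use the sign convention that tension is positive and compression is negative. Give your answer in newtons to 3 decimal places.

N=5 nodes, M=7 members, R=3 reactions → 2N=10, M+R=10
member 0 (0-1): L=3.8261, (cx,cy)=(0.6150,0.7885)
member 1 (0-2): L=4.3640, (cx,cy)=(1.0000,0.0000)
member 2 (1-2): L=3.6258, (cx,cy)=(0.5546,-0.8321)
member 3 (1-3): L=4.4034, (cx,cy)=(0.9983,0.0581)
member 4 (2-3): L=4.0498, (cx,cy)=(0.5889,0.8082)
member 5 (2-4): L=4.8360, (cx,cy)=(1.0000,0.0000)
member 6 (3-4): L=4.0890, (cx,cy)=(0.5994,-0.8004)
solve A·x = −loads:
  F[0-1] = -725.7072 N (compression)
  F[0-2] = +6232.1723 N (tension)
  F[1-2] = +631.9534 N (tension)
  F[1-3] = -798.1568 N (compression)
  F[2-3] = -133.3396 N (compression)
  F[2-4] = +1758.1932 N (tension)
  F[3-4] = -2933.1921 N (compression)
  Rx@0 = -5785.8700 N
  Ry@0 = +572.2457 N
  Ry@4 = +2347.8443 N

-725.707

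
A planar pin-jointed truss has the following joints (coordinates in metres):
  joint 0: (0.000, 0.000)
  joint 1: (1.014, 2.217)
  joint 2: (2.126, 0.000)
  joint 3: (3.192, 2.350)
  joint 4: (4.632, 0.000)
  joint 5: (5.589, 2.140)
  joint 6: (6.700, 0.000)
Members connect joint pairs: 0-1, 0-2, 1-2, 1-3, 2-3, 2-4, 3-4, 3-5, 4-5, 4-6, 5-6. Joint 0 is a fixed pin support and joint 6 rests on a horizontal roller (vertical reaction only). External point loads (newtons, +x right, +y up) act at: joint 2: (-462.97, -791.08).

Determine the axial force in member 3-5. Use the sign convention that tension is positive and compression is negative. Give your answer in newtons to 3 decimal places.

N=7 nodes, M=11 members, R=3 reactions → 2N=14, M+R=14
member 0 (0-1): L=2.4379, (cx,cy)=(0.4159,0.9094)
member 1 (0-2): L=2.1260, (cx,cy)=(1.0000,0.0000)
member 2 (1-2): L=2.4802, (cx,cy)=(0.4483,-0.8939)
member 3 (1-3): L=2.1821, (cx,cy)=(0.9981,0.0610)
member 4 (2-3): L=2.5805, (cx,cy)=(0.4131,0.9107)
member 5 (2-4): L=2.5060, (cx,cy)=(1.0000,0.0000)
member 6 (3-4): L=2.7561, (cx,cy)=(0.5225,-0.8527)
member 7 (3-5): L=2.4062, (cx,cy)=(0.9962,-0.0873)
member 8 (4-5): L=2.3442, (cx,cy)=(0.4082,0.9129)
member 9 (4-6): L=2.0680, (cx,cy)=(1.0000,0.0000)
member 10 (5-6): L=2.4112, (cx,cy)=(0.4608,-0.8875)
solve A·x = −loads:
  F[0-1] = -593.8672 N (compression)
  F[0-2] = -215.9603 N (compression)
  F[1-2] = +569.8579 N (tension)
  F[1-3] = -503.4371 N (compression)
  F[2-3] = +309.3339 N (tension)
  F[2-4] = +374.7146 N (tension)
  F[3-4] = -270.4143 N (compression)
  F[3-5] = -234.3234 N (compression)
  F[4-5] = +252.5748 N (tension)
  F[4-6] = +130.3194 N (tension)
  F[5-6] = -282.8327 N (compression)
  Rx@0 = +462.9700 N
  Ry@0 = +540.0597 N
  Ry@6 = +251.0203 N

-234.323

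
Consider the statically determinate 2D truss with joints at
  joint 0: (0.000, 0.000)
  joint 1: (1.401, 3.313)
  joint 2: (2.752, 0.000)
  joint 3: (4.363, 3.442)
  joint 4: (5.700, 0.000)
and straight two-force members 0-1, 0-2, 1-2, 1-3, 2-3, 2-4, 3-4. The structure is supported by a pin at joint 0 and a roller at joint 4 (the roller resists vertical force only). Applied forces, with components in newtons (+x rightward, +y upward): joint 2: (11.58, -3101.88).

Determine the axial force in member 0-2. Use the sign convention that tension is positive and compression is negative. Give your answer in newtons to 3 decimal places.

689.993

N=5 nodes, M=7 members, R=3 reactions → 2N=10, M+R=10
member 0 (0-1): L=3.5971, (cx,cy)=(0.3895,0.9210)
member 1 (0-2): L=2.7520, (cx,cy)=(1.0000,0.0000)
member 2 (1-2): L=3.5779, (cx,cy)=(0.3776,-0.9260)
member 3 (1-3): L=2.9648, (cx,cy)=(0.9991,0.0435)
member 4 (2-3): L=3.8004, (cx,cy)=(0.4239,0.9057)
member 5 (2-4): L=2.9480, (cx,cy)=(1.0000,0.0000)
member 6 (3-4): L=3.6926, (cx,cy)=(0.3621,-0.9321)
solve A·x = −loads:
  F[0-1] = -1741.8176 N (compression)
  F[0-2] = +689.9932 N (tension)
  F[1-2] = +1670.9471 N (tension)
  F[1-3] = -1310.6019 N (compression)
  F[2-3] = +1716.4902 N (tension)
  F[2-4] = +581.7268 N (tension)
  F[3-4] = -1606.6238 N (compression)
  Rx@0 = -11.5800 N
  Ry@0 = +1604.2706 N
  Ry@4 = +1497.6094 N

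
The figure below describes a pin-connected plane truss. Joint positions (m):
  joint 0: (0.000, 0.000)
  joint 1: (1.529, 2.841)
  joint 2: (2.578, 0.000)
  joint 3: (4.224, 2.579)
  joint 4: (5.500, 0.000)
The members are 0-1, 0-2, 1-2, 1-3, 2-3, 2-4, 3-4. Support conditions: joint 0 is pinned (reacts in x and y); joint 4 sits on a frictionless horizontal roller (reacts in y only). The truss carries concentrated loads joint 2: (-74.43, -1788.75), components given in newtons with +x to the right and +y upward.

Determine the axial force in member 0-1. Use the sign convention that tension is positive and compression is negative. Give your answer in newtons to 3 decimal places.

N=5 nodes, M=7 members, R=3 reactions → 2N=10, M+R=10
member 0 (0-1): L=3.2263, (cx,cy)=(0.4739,0.8806)
member 1 (0-2): L=2.5780, (cx,cy)=(1.0000,0.0000)
member 2 (1-2): L=3.0285, (cx,cy)=(0.3464,-0.9381)
member 3 (1-3): L=2.7077, (cx,cy)=(0.9953,-0.0968)
member 4 (2-3): L=3.0595, (cx,cy)=(0.5380,0.8429)
member 5 (2-4): L=2.9220, (cx,cy)=(1.0000,0.0000)
member 6 (3-4): L=2.8774, (cx,cy)=(0.4435,-0.8963)
solve A·x = −loads:
  F[0-1] = -1079.2026 N (compression)
  F[0-2] = +437.0203 N (tension)
  F[1-2] = +1105.7194 N (tension)
  F[1-3] = -898.6646 N (compression)
  F[2-3] = +891.4913 N (tension)
  F[2-4] = +414.8291 N (tension)
  F[3-4] = -935.4453 N (compression)
  Rx@0 = +74.4300 N
  Ry@0 = +950.3141 N
  Ry@4 = +838.4359 N

-1079.203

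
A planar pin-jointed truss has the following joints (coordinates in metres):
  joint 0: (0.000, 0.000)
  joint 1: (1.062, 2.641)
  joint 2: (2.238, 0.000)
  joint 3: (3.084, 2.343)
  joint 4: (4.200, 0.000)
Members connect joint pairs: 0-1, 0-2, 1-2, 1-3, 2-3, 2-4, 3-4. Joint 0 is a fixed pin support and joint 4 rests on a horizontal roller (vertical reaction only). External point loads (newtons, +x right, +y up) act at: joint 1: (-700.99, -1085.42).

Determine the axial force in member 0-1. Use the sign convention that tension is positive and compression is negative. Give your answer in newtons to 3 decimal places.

-1349.167

N=5 nodes, M=7 members, R=3 reactions → 2N=10, M+R=10
member 0 (0-1): L=2.8465, (cx,cy)=(0.3731,0.9278)
member 1 (0-2): L=2.2380, (cx,cy)=(1.0000,0.0000)
member 2 (1-2): L=2.8910, (cx,cy)=(0.4068,-0.9135)
member 3 (1-3): L=2.0438, (cx,cy)=(0.9893,-0.1458)
member 4 (2-3): L=2.4911, (cx,cy)=(0.3396,0.9406)
member 5 (2-4): L=1.9620, (cx,cy)=(1.0000,0.0000)
member 6 (3-4): L=2.5952, (cx,cy)=(0.4300,-0.9028)
solve A·x = −loads:
  F[0-1] = -1349.1672 N (compression)
  F[0-2] = -197.6346 N (compression)
  F[1-2] = +160.7425 N (tension)
  F[1-3] = +133.6762 N (tension)
  F[2-3] = -156.1216 N (compression)
  F[2-4] = -79.2265 N (compression)
  F[3-4] = +184.2376 N (tension)
  Rx@0 = +700.9900 N
  Ry@0 = +1251.7530 N
  Ry@4 = -166.3330 N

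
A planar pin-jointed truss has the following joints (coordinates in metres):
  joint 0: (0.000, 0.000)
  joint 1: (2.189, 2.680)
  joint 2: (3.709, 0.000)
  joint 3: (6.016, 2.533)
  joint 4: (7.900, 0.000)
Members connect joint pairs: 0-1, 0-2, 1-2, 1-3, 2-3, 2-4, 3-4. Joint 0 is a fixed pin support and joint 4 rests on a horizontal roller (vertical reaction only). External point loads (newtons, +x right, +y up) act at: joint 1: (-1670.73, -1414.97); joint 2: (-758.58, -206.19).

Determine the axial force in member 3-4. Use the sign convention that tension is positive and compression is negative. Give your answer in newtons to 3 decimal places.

N=5 nodes, M=7 members, R=3 reactions → 2N=10, M+R=10
member 0 (0-1): L=3.4604, (cx,cy)=(0.6326,0.7745)
member 1 (0-2): L=3.7090, (cx,cy)=(1.0000,0.0000)
member 2 (1-2): L=3.0810, (cx,cy)=(0.4933,-0.8698)
member 3 (1-3): L=3.8298, (cx,cy)=(0.9993,-0.0384)
member 4 (2-3): L=3.4261, (cx,cy)=(0.6734,0.7393)
member 5 (2-4): L=4.1910, (cx,cy)=(1.0000,0.0000)
member 6 (3-4): L=3.1568, (cx,cy)=(0.5968,-0.8024)
solve A·x = −loads:
  F[0-1] = -2193.7965 N (compression)
  F[0-2] = -1041.5311 N (compression)
  F[1-2] = +321.1048 N (tension)
  F[1-3] = +124.6291 N (tension)
  F[2-3] = -98.9000 N (compression)
  F[2-4] = -57.9424 N (compression)
  F[3-4] = +97.0880 N (tension)
  Rx@0 = +2429.3100 N
  Ry@0 = +1699.0623 N
  Ry@4 = -77.9023 N

97.088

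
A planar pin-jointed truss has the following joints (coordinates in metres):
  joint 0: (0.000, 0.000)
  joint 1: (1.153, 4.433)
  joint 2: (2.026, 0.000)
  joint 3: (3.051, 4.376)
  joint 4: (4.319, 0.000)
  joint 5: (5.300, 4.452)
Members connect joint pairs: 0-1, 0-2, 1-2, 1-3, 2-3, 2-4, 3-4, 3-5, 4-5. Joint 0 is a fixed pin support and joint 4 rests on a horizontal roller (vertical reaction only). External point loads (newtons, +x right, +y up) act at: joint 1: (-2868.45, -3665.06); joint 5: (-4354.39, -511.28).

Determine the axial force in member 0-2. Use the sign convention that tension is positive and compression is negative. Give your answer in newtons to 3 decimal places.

-4621.074

N=6 nodes, M=9 members, R=3 reactions → 2N=12, M+R=12
member 0 (0-1): L=4.5805, (cx,cy)=(0.2517,0.9678)
member 1 (0-2): L=2.0260, (cx,cy)=(1.0000,0.0000)
member 2 (1-2): L=4.5181, (cx,cy)=(0.1932,-0.9812)
member 3 (1-3): L=1.8989, (cx,cy)=(0.9995,-0.0300)
member 4 (2-3): L=4.4944, (cx,cy)=(0.2281,0.9736)
member 5 (2-4): L=2.2930, (cx,cy)=(1.0000,0.0000)
member 6 (3-4): L=4.5560, (cx,cy)=(0.2783,-0.9605)
member 7 (3-5): L=2.2503, (cx,cy)=(0.9994,0.0338)
member 8 (4-5): L=4.5588, (cx,cy)=(0.2152,0.9766)
solve A·x = −loads:
  F[0-1] = -10335.9646 N (compression)
  F[0-2] = -4621.0737 N (compression)
  F[1-2] = +6490.0425 N (tension)
  F[1-3] = -987.7737 N (compression)
  F[2-3] = -6540.0890 N (compression)
  F[2-4] = -1875.5320 N (compression)
  F[3-4] = +6448.4501 N (tension)
  F[3-5] = -4275.9906 N (compression)
  F[4-5] = -375.6656 N (compression)
  Rx@0 = +7222.8400 N
  Ry@0 = +10003.1483 N
  Ry@4 = -5826.8083 N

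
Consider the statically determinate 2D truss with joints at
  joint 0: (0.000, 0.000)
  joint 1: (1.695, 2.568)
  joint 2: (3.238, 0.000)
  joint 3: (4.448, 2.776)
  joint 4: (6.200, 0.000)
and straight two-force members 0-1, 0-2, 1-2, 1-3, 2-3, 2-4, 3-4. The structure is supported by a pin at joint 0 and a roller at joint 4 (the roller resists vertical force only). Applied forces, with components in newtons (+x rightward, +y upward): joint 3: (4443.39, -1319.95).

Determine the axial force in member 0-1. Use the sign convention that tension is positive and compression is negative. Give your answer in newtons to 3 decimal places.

1936.875

N=5 nodes, M=7 members, R=3 reactions → 2N=10, M+R=10
member 0 (0-1): L=3.0770, (cx,cy)=(0.5509,0.8346)
member 1 (0-2): L=3.2380, (cx,cy)=(1.0000,0.0000)
member 2 (1-2): L=2.9959, (cx,cy)=(0.5150,-0.8572)
member 3 (1-3): L=2.7608, (cx,cy)=(0.9972,0.0753)
member 4 (2-3): L=3.0282, (cx,cy)=(0.3996,0.9167)
member 5 (2-4): L=2.9620, (cx,cy)=(1.0000,0.0000)
member 6 (3-4): L=3.2826, (cx,cy)=(0.5337,-0.8457)
solve A·x = −loads:
  F[0-1] = +1936.8754 N (tension)
  F[0-2] = +3376.4246 N (tension)
  F[1-2] = -1714.0024 N (compression)
  F[1-3] = +1955.2946 N (tension)
  F[2-3] = +1602.6900 N (tension)
  F[2-4] = +1853.2637 N (tension)
  F[3-4] = -3472.3656 N (compression)
  Rx@0 = -4443.3900 N
  Ry@0 = -1616.4997 N
  Ry@4 = +2936.4497 N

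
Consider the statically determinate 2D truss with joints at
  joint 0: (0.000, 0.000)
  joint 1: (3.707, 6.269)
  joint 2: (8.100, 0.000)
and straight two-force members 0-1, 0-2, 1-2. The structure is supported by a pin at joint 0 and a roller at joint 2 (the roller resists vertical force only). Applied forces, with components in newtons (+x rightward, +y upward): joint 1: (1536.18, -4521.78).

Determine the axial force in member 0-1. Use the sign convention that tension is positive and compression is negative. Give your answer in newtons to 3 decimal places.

-1467.801

N=3 nodes, M=3 members, R=3 reactions → 2N=6, M+R=6
member 0 (0-1): L=7.2830, (cx,cy)=(0.5090,0.8608)
member 1 (0-2): L=8.1000, (cx,cy)=(1.0000,0.0000)
member 2 (1-2): L=7.6550, (cx,cy)=(0.5739,-0.8189)
solve A·x = −loads:
  F[0-1] = -1467.8014 N (compression)
  F[0-2] = +2283.2806 N (tension)
  F[1-2] = -3978.7118 N (compression)
  Rx@0 = -1536.1800 N
  Ry@0 = +1263.4404 N
  Ry@2 = +3258.3396 N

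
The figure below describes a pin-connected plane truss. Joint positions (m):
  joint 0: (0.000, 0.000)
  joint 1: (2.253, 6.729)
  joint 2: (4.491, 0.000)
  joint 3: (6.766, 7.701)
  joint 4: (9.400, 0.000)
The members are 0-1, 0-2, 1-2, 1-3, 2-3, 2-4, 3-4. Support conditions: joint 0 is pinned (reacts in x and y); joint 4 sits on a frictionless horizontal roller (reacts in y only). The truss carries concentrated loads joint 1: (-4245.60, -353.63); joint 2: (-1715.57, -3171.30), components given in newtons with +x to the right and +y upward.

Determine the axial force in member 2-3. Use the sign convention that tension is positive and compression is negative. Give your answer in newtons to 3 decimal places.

N=5 nodes, M=7 members, R=3 reactions → 2N=10, M+R=10
member 0 (0-1): L=7.0962, (cx,cy)=(0.3175,0.9483)
member 1 (0-2): L=4.4910, (cx,cy)=(1.0000,0.0000)
member 2 (1-2): L=7.0914, (cx,cy)=(0.3156,-0.9489)
member 3 (1-3): L=4.6165, (cx,cy)=(0.9776,0.2105)
member 4 (2-3): L=8.0300, (cx,cy)=(0.2833,0.9590)
member 5 (2-4): L=4.9090, (cx,cy)=(1.0000,0.0000)
member 6 (3-4): L=8.1390, (cx,cy)=(0.3236,-0.9462)
solve A·x = −loads:
  F[0-1] = -5235.1163 N (compression)
  F[0-2] = -4299.0427 N (compression)
  F[1-2] = +5081.3387 N (tension)
  F[1-3] = +1002.3057 N (tension)
  F[2-3] = -1720.8626 N (compression)
  F[2-4] = -492.2956 N (compression)
  F[3-4] = +1521.1825 N (tension)
  Rx@0 = +5961.1700 N
  Ry@0 = +4964.2498 N
  Ry@4 = -1439.3198 N

-1720.863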